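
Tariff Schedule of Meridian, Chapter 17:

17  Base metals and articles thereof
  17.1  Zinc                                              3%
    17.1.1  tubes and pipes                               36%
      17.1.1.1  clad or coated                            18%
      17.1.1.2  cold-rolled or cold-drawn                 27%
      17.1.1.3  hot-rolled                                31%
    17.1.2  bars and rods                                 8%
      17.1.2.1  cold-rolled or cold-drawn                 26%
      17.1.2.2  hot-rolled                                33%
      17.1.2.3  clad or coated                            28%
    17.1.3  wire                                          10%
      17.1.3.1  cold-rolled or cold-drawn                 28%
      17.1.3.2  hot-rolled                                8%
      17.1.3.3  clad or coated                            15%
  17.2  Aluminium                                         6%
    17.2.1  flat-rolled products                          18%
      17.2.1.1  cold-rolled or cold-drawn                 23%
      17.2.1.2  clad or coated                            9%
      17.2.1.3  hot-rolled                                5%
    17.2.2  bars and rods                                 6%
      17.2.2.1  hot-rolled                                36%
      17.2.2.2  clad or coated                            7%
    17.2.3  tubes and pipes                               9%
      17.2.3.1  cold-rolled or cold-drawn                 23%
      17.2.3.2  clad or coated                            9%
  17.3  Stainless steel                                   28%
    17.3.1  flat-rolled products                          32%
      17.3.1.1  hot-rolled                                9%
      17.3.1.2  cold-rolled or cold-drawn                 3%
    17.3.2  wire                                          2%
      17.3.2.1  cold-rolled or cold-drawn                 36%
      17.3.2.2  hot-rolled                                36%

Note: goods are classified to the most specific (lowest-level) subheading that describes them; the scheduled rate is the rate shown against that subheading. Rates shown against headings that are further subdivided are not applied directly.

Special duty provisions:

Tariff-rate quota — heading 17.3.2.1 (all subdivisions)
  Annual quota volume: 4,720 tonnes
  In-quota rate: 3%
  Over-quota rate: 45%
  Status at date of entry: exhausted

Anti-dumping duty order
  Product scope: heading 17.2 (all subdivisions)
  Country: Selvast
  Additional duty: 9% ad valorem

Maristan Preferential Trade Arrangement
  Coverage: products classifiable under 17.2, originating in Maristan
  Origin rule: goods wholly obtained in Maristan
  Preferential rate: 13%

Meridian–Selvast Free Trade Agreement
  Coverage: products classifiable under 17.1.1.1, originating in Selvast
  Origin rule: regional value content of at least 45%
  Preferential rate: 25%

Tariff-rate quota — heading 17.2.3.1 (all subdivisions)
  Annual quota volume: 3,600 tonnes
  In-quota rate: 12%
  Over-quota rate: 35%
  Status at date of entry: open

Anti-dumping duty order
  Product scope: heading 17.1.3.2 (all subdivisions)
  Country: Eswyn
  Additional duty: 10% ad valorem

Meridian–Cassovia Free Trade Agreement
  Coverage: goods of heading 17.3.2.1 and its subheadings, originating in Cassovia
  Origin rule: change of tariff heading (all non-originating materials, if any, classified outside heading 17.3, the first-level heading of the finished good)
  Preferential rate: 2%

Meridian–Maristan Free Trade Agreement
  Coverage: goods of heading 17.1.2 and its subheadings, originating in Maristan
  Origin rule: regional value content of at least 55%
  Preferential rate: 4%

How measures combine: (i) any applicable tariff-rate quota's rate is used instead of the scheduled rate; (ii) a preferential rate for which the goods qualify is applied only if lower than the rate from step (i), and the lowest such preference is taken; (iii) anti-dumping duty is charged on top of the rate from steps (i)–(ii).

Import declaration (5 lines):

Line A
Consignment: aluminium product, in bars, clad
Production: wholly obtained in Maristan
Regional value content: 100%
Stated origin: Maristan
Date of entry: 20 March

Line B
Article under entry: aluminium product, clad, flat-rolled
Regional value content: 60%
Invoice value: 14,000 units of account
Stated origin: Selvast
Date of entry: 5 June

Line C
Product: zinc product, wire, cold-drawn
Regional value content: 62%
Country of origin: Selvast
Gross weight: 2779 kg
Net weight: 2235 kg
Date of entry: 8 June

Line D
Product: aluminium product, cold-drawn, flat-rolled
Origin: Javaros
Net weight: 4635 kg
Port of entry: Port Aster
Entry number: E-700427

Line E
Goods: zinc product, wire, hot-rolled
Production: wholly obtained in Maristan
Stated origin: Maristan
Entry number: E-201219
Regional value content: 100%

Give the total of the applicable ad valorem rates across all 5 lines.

84%

Line A: aluminium → 17.2; in bars → 17.2.2; clad → 17.2.2.2. Scheduled 7%. Maristan agreement on 17.2: wholly obtained → 13% available; Maristan agreement on 17.1.2: 17.2.2.2 not covered; preference 13% not lower than 7% → no reduction. → 7%.
Line B: aluminium → 17.2; flat-rolled → 17.2.1; clad → 17.2.1.2. Scheduled 9%. Selvast agreement on 17.1.1.1: 17.2.1.2 not covered; anti-dumping (Selvast, 17.2): +9%; total 9% + 9% = 18%. → 18%.
Line C: zinc → 17.1; wire → 17.1.3; cold-drawn → 17.1.3.1. Scheduled 28%. Selvast agreement on 17.1.1.1: 17.1.3.1 not covered. → 28%.
Line D: aluminium → 17.2; flat-rolled → 17.2.1; cold-drawn → 17.2.1.1. Scheduled 23%. No special measure applies. → 23%.
Line E: zinc → 17.1; wire → 17.1.3; hot-rolled → 17.1.3.2. Scheduled 8%. Maristan agreement on 17.2: 17.1.3.2 not covered; Maristan agreement on 17.1.2: 17.1.3.2 not covered. → 8%.
Sum: 7% + 18% + 28% + 23% + 8% = 84%.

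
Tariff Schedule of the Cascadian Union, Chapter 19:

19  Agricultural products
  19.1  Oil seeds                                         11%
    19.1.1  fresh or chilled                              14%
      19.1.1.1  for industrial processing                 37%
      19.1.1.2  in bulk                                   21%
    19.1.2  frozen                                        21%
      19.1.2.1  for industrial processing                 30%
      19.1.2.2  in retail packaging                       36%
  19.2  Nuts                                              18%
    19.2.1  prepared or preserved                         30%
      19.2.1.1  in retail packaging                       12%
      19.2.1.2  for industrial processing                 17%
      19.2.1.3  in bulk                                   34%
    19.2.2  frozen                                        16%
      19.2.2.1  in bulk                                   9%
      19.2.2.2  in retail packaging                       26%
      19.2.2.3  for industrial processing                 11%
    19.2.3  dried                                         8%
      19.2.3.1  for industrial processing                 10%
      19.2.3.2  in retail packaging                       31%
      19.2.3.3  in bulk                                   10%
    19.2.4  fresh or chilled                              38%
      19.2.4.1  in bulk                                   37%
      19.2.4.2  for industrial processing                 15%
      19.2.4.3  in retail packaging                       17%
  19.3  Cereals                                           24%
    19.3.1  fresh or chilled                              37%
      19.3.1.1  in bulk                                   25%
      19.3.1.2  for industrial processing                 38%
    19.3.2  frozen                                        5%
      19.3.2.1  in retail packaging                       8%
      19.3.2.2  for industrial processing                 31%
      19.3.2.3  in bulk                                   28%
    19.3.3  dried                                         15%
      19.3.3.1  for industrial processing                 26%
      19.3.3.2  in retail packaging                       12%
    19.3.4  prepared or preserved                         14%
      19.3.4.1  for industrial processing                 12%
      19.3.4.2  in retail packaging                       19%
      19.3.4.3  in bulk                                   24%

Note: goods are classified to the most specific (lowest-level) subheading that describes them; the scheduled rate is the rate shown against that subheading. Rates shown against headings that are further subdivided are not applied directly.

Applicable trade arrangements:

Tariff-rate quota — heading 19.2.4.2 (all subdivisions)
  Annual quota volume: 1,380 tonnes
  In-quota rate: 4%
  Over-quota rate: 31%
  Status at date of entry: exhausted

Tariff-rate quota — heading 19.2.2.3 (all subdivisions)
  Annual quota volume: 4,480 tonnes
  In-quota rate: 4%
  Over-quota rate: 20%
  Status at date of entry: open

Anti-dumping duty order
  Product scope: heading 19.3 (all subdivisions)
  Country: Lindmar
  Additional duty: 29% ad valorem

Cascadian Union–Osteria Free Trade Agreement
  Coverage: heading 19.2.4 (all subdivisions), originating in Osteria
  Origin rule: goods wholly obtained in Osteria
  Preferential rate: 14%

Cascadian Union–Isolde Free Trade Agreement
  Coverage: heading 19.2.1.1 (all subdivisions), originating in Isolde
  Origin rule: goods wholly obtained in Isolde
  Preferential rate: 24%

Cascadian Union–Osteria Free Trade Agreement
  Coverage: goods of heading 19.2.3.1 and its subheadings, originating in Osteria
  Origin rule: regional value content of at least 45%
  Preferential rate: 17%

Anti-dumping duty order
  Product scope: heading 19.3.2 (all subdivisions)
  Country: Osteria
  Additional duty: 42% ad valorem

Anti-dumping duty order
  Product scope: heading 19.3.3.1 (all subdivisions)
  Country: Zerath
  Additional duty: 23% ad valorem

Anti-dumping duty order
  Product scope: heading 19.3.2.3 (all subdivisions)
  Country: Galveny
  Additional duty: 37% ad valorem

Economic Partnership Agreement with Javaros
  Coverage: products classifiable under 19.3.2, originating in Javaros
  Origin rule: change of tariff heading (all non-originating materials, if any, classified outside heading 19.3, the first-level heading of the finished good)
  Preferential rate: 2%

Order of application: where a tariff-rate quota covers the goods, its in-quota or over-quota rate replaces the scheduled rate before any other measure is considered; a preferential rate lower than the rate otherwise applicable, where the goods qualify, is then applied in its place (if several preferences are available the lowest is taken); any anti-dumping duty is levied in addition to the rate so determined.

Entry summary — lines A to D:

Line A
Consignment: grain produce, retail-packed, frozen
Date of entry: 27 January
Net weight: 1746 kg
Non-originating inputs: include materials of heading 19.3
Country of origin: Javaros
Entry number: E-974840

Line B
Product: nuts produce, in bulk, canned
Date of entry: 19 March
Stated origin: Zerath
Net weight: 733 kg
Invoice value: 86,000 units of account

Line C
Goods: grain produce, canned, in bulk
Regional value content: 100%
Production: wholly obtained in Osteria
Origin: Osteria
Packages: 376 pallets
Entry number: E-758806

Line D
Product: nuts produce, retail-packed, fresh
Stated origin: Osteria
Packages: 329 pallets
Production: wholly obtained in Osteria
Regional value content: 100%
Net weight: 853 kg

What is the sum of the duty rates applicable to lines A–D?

Line A: grain → 19.3; frozen → 19.3.2; retail-packed → 19.3.2.1. Scheduled 8%. Javaros agreement on 19.3.2: CTH not met. → 8%.
Line B: nuts → 19.2; canned → 19.2.1; in bulk → 19.2.1.3. Scheduled 34%. No special measure applies. → 34%.
Line C: grain → 19.3; canned → 19.3.4; in bulk → 19.3.4.3. Scheduled 24%. Osteria agreement on 19.2.4: 19.3.4.3 not covered; Osteria agreement on 19.2.3.1: 19.3.4.3 not covered. → 24%.
Line D: nuts → 19.2; fresh → 19.2.4; retail-packed → 19.2.4.3. Scheduled 17%. Osteria agreement on 19.2.4: wholly obtained → 14% available; Osteria agreement on 19.2.3.1: 19.2.4.3 not covered; preferential 14%. → 14%.
Sum: 8% + 34% + 24% + 14% = 80%.

80%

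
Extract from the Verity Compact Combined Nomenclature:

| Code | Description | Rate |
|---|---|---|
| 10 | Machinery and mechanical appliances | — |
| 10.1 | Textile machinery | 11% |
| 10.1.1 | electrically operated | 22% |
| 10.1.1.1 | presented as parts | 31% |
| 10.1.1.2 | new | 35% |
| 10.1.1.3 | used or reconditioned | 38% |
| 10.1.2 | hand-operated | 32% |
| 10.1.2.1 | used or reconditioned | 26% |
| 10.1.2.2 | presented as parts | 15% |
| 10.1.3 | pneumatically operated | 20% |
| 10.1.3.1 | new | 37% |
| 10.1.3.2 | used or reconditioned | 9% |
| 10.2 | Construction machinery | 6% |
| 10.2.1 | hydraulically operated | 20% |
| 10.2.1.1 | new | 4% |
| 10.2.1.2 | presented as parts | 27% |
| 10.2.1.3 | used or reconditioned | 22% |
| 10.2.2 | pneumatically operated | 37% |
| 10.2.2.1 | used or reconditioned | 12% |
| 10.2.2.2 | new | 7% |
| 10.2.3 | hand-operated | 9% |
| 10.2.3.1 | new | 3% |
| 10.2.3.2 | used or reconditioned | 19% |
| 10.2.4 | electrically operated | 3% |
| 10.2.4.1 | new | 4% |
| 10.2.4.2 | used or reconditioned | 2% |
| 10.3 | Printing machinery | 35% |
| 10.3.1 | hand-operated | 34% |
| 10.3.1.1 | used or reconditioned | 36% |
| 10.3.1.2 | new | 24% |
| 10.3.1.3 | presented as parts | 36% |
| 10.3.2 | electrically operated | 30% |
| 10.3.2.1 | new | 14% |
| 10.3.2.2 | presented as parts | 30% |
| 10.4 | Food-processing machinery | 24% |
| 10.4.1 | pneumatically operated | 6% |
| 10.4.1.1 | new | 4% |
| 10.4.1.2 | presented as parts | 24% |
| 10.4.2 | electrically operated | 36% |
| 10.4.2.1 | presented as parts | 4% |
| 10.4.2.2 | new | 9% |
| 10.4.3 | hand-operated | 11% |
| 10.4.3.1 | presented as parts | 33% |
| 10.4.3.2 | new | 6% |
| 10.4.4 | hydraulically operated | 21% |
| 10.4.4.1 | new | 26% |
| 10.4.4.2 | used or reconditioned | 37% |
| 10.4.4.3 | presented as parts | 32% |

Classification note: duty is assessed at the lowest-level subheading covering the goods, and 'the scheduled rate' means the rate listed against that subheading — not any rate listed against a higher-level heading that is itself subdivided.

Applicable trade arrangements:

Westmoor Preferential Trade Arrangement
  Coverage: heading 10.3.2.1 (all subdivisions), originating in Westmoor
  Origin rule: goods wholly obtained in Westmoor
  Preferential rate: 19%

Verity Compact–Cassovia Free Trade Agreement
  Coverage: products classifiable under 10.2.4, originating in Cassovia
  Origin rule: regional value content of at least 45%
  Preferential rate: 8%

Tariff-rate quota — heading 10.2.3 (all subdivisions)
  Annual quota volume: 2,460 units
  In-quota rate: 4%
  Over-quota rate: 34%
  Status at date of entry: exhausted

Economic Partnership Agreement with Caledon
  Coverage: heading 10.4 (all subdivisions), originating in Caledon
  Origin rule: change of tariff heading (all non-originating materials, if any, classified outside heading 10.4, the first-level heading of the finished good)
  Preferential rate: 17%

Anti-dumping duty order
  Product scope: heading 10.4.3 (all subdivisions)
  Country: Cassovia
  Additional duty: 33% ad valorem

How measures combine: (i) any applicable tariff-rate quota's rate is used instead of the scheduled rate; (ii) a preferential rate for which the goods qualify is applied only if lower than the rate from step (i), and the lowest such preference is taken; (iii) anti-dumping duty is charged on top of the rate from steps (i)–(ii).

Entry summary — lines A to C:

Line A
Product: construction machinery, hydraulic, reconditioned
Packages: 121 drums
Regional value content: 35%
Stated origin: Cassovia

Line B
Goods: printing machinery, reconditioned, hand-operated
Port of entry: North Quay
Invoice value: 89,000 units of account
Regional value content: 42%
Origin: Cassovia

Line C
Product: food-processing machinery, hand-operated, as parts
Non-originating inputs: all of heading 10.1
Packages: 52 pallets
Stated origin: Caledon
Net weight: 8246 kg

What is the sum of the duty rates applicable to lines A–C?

75%

Line A: construction → 10.2; hydraulic → 10.2.1; reconditioned → 10.2.1.3. Scheduled 22%. Cassovia agreement on 10.2.4: 10.2.1.3 not covered. → 22%.
Line B: printing → 10.3; hand-operated → 10.3.1; reconditioned → 10.3.1.1. Scheduled 36%. Cassovia agreement on 10.2.4: 10.3.1.1 not covered. → 36%.
Line C: food-processing → 10.4; hand-operated → 10.4.3; as parts → 10.4.3.1. Scheduled 33%. Caledon agreement on 10.4: CTH met → 17% available; preferential 17%. → 17%.
Sum: 22% + 36% + 17% = 75%.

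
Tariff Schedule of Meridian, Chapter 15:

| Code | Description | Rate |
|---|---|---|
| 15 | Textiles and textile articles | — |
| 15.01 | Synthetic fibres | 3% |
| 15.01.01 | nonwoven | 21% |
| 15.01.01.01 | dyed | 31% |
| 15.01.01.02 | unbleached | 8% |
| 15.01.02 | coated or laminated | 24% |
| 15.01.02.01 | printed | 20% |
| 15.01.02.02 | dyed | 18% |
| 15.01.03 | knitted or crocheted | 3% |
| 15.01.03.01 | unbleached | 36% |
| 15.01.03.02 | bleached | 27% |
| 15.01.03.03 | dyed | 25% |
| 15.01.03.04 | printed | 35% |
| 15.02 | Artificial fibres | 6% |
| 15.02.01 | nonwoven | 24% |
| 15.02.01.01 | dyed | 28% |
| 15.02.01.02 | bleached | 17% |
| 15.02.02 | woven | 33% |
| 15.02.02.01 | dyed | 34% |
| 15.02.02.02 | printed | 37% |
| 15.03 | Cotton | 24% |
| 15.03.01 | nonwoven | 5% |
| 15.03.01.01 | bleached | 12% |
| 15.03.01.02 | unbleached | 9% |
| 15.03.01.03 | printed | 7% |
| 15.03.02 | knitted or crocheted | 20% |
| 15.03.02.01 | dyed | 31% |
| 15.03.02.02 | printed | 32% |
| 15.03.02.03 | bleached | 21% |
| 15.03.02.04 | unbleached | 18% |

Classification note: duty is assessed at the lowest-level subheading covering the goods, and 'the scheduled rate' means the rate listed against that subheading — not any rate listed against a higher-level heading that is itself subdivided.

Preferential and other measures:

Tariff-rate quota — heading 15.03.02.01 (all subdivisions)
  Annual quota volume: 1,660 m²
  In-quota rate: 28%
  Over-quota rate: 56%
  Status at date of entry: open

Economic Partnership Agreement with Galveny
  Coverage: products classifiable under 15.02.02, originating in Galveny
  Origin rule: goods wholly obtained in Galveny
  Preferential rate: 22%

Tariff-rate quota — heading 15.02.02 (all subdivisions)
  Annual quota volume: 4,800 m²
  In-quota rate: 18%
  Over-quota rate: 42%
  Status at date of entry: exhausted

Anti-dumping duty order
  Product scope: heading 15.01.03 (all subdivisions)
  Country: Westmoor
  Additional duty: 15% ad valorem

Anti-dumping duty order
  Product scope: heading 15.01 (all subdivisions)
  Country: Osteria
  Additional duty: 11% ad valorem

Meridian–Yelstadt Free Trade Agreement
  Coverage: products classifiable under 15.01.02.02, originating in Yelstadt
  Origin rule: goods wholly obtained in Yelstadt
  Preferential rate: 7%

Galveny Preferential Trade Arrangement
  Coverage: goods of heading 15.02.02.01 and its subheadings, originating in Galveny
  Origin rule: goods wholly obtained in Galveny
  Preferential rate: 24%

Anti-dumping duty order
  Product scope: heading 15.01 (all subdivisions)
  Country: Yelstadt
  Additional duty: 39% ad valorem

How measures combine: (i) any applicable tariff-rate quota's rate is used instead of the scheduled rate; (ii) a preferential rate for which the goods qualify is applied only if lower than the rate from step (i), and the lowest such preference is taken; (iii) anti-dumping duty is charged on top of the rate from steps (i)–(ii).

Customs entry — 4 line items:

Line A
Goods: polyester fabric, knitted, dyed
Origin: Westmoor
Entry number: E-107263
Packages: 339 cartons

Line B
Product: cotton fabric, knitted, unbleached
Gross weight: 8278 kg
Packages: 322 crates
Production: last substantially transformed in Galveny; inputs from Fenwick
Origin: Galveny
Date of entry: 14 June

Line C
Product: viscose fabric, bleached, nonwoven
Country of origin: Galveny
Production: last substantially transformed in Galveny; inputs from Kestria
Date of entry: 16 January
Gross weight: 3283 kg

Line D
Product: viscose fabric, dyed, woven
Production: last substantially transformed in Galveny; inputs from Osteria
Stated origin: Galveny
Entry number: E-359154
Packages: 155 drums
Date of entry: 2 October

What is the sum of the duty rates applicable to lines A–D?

117%

Line A: polyester → 15.01; knitted → 15.01.03; dyed → 15.01.03.03. Scheduled 25%. anti-dumping (Westmoor, 15.01.03): +15%; total 25% + 15% = 40%. → 40%.
Line B: cotton → 15.03; knitted → 15.03.02; unbleached → 15.03.02.04. Scheduled 18%. Galveny agreement on 15.02.02: 15.03.02.04 not covered; Galveny agreement on 15.02.02.01: 15.03.02.04 not covered. → 18%.
Line C: viscose → 15.02; nonwoven → 15.02.01; bleached → 15.02.01.02. Scheduled 17%. Galveny agreement on 15.02.02: 15.02.01.02 not covered; Galveny agreement on 15.02.02.01: 15.02.01.02 not covered. → 17%.
Line D: viscose → 15.02; woven → 15.02.02; dyed → 15.02.02.01. Scheduled 34%. quota on 15.02.02 exhausted → over-quota 42%; Galveny agreement on 15.02.02: not wholly obtained; Galveny agreement on 15.02.02.01: not wholly obtained. → 42%.
Sum: 40% + 18% + 17% + 42% = 117%.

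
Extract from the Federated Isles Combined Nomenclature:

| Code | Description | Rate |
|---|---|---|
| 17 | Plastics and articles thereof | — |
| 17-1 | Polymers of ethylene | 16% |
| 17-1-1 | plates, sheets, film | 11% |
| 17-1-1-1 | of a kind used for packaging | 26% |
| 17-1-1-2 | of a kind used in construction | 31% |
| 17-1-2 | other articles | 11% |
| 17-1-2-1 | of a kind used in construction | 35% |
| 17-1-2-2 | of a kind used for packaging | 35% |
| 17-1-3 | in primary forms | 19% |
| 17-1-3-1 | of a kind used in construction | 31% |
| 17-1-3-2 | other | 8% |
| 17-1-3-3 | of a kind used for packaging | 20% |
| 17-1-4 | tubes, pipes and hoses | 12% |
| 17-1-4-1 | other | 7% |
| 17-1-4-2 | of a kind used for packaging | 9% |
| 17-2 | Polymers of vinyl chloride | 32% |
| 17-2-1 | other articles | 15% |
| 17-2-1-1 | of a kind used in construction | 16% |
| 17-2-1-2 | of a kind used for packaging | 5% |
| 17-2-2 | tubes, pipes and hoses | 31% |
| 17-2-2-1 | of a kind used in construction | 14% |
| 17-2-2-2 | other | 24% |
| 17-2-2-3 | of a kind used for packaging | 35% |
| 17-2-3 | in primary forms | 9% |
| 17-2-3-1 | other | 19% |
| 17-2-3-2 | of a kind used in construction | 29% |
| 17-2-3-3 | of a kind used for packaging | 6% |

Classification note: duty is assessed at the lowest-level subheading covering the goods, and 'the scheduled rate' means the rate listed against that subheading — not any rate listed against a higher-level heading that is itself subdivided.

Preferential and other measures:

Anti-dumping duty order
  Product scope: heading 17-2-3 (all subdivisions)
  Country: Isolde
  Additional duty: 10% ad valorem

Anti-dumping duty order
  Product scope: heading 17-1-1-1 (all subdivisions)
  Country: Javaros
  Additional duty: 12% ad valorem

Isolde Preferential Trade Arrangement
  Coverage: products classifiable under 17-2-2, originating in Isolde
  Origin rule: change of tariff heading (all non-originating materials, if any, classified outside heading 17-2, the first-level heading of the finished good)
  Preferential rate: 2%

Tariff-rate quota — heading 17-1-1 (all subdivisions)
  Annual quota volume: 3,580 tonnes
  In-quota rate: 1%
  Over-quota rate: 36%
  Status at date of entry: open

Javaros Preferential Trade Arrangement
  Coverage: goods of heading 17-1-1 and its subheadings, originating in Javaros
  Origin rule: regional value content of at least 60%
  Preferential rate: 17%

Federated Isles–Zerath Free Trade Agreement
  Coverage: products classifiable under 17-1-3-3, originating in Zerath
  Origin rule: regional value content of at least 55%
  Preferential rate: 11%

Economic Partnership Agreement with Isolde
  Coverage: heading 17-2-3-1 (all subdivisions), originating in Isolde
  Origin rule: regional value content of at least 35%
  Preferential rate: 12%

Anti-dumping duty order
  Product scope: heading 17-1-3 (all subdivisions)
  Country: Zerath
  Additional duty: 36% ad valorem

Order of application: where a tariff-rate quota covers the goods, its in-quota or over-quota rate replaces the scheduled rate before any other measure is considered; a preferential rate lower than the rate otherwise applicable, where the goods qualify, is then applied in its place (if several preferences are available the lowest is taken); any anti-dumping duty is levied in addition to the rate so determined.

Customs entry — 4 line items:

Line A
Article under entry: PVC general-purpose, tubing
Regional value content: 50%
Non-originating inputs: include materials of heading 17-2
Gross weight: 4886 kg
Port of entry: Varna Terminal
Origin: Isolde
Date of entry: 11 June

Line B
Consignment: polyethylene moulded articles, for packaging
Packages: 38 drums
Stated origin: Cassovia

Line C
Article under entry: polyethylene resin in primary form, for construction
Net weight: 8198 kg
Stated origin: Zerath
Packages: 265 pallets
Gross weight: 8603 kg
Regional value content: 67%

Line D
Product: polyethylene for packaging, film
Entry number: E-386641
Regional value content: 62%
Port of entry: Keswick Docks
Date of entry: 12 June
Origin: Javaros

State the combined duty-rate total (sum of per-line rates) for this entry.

Line A: PVC → 17-2; tubing → 17-2-2; general-purpose → 17-2-2-2. Scheduled 24%. Isolde agreement on 17-2-2: CTH not met; Isolde agreement on 17-2-3-1: 17-2-2-2 not covered. → 24%.
Line B: polyethylene → 17-1; moulded articles → 17-1-2; for packaging → 17-1-2-2. Scheduled 35%. No special measure applies. → 35%.
Line C: polyethylene → 17-1; resin in primary form → 17-1-3; for construction → 17-1-3-1. Scheduled 31%. Zerath agreement on 17-1-3-3: 17-1-3-1 not covered; anti-dumping (Zerath, 17-1-3): +36%; total 31% + 36% = 67%. → 67%.
Line D: polyethylene → 17-1; film → 17-1-1; for packaging → 17-1-1-1. Scheduled 26%. quota on 17-1-1 open → in-quota 1%; Javaros agreement on 17-1-1: RVC ≥ 60% → 17% available; preference 17% not lower than 1% → no reduction; anti-dumping (Javaros, 17-1-1-1): +12%; total 1% + 12% = 13%. → 13%.
Sum: 24% + 35% + 67% + 13% = 139%.

139%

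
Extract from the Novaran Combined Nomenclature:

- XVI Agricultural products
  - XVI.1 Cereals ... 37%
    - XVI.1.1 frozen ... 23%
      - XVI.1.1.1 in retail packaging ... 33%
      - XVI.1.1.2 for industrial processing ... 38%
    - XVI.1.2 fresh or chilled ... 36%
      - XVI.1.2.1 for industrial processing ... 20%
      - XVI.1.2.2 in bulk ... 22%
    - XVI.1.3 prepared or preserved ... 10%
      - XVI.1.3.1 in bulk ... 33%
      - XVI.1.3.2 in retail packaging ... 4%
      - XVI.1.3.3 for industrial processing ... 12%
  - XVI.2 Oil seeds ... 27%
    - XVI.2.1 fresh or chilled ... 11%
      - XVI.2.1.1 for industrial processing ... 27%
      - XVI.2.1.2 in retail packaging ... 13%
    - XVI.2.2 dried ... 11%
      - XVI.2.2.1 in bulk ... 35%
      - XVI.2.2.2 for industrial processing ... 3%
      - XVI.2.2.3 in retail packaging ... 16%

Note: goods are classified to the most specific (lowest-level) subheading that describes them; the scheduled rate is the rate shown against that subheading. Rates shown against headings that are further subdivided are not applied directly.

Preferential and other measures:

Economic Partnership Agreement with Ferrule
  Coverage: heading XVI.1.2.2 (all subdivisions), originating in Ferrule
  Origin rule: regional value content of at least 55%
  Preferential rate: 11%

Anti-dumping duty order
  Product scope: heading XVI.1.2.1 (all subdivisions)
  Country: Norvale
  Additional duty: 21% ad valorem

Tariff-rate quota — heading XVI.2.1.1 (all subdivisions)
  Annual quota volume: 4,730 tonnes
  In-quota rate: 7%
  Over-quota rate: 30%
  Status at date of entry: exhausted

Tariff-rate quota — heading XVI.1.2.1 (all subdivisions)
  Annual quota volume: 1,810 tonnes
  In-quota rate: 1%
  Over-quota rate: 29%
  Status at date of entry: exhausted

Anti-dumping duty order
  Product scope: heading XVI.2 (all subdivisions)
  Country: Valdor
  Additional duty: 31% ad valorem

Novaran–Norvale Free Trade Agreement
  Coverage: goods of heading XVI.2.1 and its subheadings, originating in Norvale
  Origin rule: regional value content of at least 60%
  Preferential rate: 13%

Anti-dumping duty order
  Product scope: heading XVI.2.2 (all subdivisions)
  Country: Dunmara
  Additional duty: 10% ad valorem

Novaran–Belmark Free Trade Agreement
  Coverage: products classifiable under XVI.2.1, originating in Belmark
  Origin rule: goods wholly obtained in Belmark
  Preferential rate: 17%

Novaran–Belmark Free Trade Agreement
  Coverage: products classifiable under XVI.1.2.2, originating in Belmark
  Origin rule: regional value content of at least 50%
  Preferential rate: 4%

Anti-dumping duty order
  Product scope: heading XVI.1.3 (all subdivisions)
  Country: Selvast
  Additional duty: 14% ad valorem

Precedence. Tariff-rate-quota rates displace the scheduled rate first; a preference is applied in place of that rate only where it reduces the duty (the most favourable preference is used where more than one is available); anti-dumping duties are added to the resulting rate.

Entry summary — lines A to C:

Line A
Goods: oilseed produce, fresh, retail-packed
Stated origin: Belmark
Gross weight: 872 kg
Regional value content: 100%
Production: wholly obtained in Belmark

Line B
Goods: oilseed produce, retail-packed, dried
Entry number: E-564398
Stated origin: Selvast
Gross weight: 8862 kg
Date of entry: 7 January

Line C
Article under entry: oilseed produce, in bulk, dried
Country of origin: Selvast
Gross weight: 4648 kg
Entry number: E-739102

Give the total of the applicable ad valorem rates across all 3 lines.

64%

Line A: oilseed → XVI.2; fresh → XVI.2.1; retail-packed → XVI.2.1.2. Scheduled 13%. Belmark agreement on XVI.2.1: wholly obtained → 17% available; Belmark agreement on XVI.1.2.2: XVI.2.1.2 not covered; preference 17% not lower than 13% → no reduction. → 13%.
Line B: oilseed → XVI.2; dried → XVI.2.2; retail-packed → XVI.2.2.3. Scheduled 16%. No special measure applies. → 16%.
Line C: oilseed → XVI.2; dried → XVI.2.2; in bulk → XVI.2.2.1. Scheduled 35%. No special measure applies. → 35%.
Sum: 13% + 16% + 35% = 64%.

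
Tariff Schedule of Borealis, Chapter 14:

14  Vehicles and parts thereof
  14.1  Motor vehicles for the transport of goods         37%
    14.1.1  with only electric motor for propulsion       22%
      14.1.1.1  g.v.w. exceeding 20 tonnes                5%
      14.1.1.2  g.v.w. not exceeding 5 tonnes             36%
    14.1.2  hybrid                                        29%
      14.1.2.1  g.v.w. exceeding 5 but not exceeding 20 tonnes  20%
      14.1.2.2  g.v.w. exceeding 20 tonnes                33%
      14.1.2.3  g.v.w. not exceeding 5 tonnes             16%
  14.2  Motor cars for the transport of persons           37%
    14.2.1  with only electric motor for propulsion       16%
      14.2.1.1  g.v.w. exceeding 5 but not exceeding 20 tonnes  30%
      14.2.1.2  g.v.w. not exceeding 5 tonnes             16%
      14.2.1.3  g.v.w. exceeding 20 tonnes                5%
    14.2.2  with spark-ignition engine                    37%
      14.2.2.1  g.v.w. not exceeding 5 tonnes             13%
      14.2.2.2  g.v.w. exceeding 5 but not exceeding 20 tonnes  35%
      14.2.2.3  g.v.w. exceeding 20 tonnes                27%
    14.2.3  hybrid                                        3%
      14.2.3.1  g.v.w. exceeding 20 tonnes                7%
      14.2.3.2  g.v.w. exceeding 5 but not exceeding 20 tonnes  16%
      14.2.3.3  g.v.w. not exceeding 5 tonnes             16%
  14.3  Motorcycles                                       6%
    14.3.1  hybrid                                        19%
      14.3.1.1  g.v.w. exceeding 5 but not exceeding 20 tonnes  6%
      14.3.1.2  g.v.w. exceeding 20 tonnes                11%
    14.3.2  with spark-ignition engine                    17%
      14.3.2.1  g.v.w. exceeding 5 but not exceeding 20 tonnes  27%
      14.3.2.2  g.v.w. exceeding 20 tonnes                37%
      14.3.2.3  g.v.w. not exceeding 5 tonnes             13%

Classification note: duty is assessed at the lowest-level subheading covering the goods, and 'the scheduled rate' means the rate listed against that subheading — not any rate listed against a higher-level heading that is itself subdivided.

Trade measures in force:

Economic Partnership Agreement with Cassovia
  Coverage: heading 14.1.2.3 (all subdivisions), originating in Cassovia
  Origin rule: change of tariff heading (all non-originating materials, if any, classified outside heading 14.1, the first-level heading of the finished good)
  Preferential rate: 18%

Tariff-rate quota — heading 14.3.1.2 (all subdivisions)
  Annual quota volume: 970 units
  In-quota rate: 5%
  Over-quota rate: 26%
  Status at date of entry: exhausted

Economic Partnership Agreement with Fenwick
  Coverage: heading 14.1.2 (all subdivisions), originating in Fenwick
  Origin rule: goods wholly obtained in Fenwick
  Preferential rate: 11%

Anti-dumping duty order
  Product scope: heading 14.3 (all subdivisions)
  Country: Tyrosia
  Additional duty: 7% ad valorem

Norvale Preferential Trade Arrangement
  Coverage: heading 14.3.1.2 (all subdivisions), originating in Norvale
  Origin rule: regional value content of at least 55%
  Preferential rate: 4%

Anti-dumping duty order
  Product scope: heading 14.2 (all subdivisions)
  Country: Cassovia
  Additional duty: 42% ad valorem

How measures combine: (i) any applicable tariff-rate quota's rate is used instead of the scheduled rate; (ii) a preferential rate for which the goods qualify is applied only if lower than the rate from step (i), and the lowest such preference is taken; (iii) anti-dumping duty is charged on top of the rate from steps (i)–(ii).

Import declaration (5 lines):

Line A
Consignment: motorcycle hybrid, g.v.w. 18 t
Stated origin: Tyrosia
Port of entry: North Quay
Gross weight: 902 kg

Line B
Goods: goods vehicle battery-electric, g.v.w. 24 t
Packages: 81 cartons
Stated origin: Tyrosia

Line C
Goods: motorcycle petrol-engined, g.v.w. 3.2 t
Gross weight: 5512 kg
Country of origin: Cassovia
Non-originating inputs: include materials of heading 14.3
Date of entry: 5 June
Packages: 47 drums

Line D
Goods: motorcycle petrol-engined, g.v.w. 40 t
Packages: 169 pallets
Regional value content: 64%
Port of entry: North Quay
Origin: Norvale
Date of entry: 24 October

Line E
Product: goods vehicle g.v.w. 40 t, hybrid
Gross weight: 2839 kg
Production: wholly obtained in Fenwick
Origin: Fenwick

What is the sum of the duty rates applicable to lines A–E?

79%

Line A: motorcycle → 14.3; hybrid → 14.3.1; g.v.w. 18 t → 14.3.1.1. Scheduled 6%. anti-dumping (Tyrosia, 14.3): +7%; total 6% + 7% = 13%. → 13%.
Line B: goods vehicle → 14.1; battery-electric → 14.1.1; g.v.w. 24 t → 14.1.1.1. Scheduled 5%. No special measure applies. → 5%.
Line C: motorcycle → 14.3; petrol-engined → 14.3.2; g.v.w. 3.2 t → 14.3.2.3. Scheduled 13%. Cassovia agreement on 14.1.2.3: 14.3.2.3 not covered. → 13%.
Line D: motorcycle → 14.3; petrol-engined → 14.3.2; g.v.w. 40 t → 14.3.2.2. Scheduled 37%. Norvale agreement on 14.3.1.2: 14.3.2.2 not covered. → 37%.
Line E: goods vehicle → 14.1; hybrid → 14.1.2; g.v.w. 40 t → 14.1.2.2. Scheduled 33%. Fenwick agreement on 14.1.2: wholly obtained → 11% available; preferential 11%. → 11%.
Sum: 13% + 5% + 13% + 37% + 11% = 79%.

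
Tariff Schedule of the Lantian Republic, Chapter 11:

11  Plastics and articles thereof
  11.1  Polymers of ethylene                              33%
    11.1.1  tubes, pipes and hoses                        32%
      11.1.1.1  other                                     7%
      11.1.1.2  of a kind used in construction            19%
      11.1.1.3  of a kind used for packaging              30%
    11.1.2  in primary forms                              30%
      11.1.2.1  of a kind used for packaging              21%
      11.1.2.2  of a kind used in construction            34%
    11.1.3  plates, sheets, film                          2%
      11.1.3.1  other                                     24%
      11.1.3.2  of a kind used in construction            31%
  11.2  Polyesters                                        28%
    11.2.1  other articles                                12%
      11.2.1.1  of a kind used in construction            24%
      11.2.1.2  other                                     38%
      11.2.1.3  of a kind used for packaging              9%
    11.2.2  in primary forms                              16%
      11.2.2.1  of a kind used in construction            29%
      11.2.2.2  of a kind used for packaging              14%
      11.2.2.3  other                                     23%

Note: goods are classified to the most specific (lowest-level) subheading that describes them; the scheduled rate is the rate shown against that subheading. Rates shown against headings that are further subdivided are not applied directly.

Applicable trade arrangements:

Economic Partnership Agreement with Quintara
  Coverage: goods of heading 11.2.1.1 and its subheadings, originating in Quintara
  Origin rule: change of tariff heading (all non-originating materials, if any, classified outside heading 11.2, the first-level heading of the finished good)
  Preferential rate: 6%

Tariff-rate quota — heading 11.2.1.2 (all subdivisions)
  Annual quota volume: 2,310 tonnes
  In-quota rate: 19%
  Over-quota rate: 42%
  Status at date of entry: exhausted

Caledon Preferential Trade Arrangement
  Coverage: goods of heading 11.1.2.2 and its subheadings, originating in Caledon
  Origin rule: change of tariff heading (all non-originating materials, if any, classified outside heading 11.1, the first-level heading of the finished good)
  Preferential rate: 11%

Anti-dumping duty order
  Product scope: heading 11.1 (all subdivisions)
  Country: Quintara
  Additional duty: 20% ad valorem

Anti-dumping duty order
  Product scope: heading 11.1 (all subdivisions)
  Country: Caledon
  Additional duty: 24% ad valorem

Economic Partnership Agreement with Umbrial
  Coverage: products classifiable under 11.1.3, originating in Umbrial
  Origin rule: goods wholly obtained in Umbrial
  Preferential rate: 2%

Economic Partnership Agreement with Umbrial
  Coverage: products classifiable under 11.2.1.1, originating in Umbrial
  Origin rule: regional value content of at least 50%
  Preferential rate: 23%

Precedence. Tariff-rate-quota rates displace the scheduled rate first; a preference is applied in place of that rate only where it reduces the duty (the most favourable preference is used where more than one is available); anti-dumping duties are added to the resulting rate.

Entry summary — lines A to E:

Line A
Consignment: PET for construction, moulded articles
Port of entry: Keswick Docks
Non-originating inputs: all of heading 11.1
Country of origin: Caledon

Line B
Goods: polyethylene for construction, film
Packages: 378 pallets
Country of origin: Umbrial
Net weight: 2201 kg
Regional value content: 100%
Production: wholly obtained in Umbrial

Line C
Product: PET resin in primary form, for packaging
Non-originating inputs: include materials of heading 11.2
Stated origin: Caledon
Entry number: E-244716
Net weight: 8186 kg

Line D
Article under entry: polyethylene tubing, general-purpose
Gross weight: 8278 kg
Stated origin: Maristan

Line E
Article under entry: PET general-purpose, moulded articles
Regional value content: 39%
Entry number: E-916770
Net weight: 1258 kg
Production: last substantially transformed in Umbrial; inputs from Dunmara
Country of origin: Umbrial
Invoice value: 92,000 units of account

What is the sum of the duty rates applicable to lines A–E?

Line A: PET → 11.2; moulded articles → 11.2.1; for construction → 11.2.1.1. Scheduled 24%. Caledon agreement on 11.1.2.2: 11.2.1.1 not covered. → 24%.
Line B: polyethylene → 11.1; film → 11.1.3; for construction → 11.1.3.2. Scheduled 31%. Umbrial agreement on 11.1.3: wholly obtained → 2% available; Umbrial agreement on 11.2.1.1: 11.1.3.2 not covered; preferential 2%. → 2%.
Line C: PET → 11.2; resin in primary form → 11.2.2; for packaging → 11.2.2.2. Scheduled 14%. Caledon agreement on 11.1.2.2: 11.2.2.2 not covered. → 14%.
Line D: polyethylene → 11.1; tubing → 11.1.1; general-purpose → 11.1.1.1. Scheduled 7%. No special measure applies. → 7%.
Line E: PET → 11.2; moulded articles → 11.2.1; general-purpose → 11.2.1.2. Scheduled 38%. quota on 11.2.1.2 exhausted → over-quota 42%; Umbrial agreement on 11.1.3: 11.2.1.2 not covered; Umbrial agreement on 11.2.1.1: 11.2.1.2 not covered. → 42%.
Sum: 24% + 2% + 14% + 7% + 42% = 89%.

89%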